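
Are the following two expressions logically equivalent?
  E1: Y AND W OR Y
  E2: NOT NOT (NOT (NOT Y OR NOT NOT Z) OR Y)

E1: Y AND W OR Y
    = Y   — absorption
E2: NOT NOT (NOT (NOT Y OR NOT NOT Z) OR Y)
    = NOT NOT (Y AND NOT Z OR Y)   — De Morgan
    = Y AND NOT Z OR Y   — double negation
    = Y   — absorption
Both reduce to Y, so they are equivalent.

Yes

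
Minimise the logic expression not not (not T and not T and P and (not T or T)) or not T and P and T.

not T and P

not not (not T and not T and P and (not T or T)) or not T and P and T
= not T and not T and P and (not T or T) or not T and P and T
= not T and not T and P or not T and P and T
= not T and P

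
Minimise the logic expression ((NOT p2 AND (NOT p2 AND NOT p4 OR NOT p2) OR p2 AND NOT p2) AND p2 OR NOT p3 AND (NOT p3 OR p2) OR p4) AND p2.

((NOT p2 AND (NOT p2 AND NOT p4 OR NOT p2) OR p2 AND NOT p2) AND p2 OR NOT p3 AND (NOT p3 OR p2) OR p4) AND p2
= ((NOT p2 AND NOT p2 OR p2 AND NOT p2) AND p2 OR NOT p3 AND (NOT p3 OR p2) OR p4) AND p2
= ((NOT p2 AND NOT p2 OR p2 AND NOT p2) AND p2 OR NOT p3 OR p4) AND p2
= (NOT p2 AND p2 OR NOT p3 OR p4) AND p2
= (NOT p3 OR p4) AND p2

(NOT p3 OR p4) AND p2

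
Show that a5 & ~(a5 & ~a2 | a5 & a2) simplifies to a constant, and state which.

0

a5 & ~(a5 & ~a2 | a5 & a2)
= a5 & ~a5
= 0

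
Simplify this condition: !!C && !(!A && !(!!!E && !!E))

!!C && !(!A && !(!!!E && !!E))
= C && !(!A && !(!!!E && !!E))
= C && !(!A && !(!E && !!E))
= C && !(!A && !(!E && E))
= C && (A || !E && E)
= C && A

C && A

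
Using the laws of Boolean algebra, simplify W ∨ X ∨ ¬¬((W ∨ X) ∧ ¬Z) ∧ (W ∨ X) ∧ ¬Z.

W ∨ X ∨ ¬¬((W ∨ X) ∧ ¬Z) ∧ (W ∨ X) ∧ ¬Z
= W ∨ X ∨ (W ∨ X) ∧ ¬Z ∧ (W ∨ X) ∧ ¬Z   — double negation
= W ∨ X ∨ (W ∨ X) ∧ ¬Z   — idempotence
= W ∨ X   — absorption

W ∨ X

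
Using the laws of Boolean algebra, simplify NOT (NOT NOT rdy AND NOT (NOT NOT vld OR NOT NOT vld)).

NOT (NOT NOT rdy AND NOT (NOT NOT vld OR NOT NOT vld))
= NOT (NOT NOT rdy AND NOT vld AND NOT vld)   — De Morgan
= NOT (NOT NOT rdy AND NOT vld)   — idempotence
= NOT rdy OR vld   — De Morgan

NOT rdy OR vld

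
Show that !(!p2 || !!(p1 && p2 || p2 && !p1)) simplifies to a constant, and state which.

!(!p2 || !!(p1 && p2 || p2 && !p1))
= !(!p2 || !!p2)   [distribution]
= p2 && !p2   [De Morgan]
= false   [complement]

false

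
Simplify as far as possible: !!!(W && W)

!!!(W && W)
= !(W && W)   — double negation
= !W   — idempotence

!W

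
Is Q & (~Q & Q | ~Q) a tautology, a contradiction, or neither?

Q & (~Q & Q | ~Q)
= Q & ~Q   (complement / identity)
= 0   (complement)

contradiction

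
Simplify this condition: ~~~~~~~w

~~~~~~~w
= ~~~~~w   — double negation
= ~~~w   — double negation
= ~w   — double negation

~w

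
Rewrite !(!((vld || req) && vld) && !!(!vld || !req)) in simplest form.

!(!((vld || req) && vld) && !!(!vld || !req))
= !(!((vld || req) && vld) && !(vld && req))   [De Morgan]
= !(!vld && !(vld && req))   [absorption]
= vld || vld && req   [De Morgan]
= vld   [absorption]

vld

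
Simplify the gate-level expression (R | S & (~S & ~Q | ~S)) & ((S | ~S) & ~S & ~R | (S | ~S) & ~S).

(R | S & (~S & ~Q | ~S)) & ((S | ~S) & ~S & ~R | (S | ~S) & ~S)
= (R | S & (~S & ~Q | ~S)) & (S | ~S) & ~S   (absorption)
= (R | S & ~S) & (S | ~S) & ~S   (absorption)
= R & (S | ~S) & ~S   (complement / identity)
= R & ~S   (complement / identity)

R & ~S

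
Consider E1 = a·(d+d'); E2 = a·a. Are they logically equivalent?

Yes

E1: a·(d+d')
    = a
E2: a·a
    = a
Both reduce to a, so they are equivalent.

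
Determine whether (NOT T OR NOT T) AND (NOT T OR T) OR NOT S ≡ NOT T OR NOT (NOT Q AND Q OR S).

Yes

E1: (NOT T OR NOT T) AND (NOT T OR T) OR NOT S
    = NOT T AND (NOT T OR T) OR NOT S
    = NOT T OR NOT S
E2: NOT T OR NOT (NOT Q AND Q OR S)
    = NOT T OR NOT S
Both reduce to NOT T OR NOT S, so they are equivalent.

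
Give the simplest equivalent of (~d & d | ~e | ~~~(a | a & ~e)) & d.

(~d & d | ~e | ~~~(a | a & ~e)) & d
= (~d & d | ~e | ~~~a) & d
= (~d & d | ~e | ~a) & d
= (~e | ~a) & d

(~e | ~a) & d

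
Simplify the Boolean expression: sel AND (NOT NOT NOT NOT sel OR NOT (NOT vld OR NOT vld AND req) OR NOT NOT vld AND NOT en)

sel AND (NOT NOT NOT NOT sel OR NOT (NOT vld OR NOT vld AND req) OR NOT NOT vld AND NOT en)
= sel AND (NOT NOT NOT NOT sel OR NOT NOT vld OR NOT NOT vld AND NOT en)   (absorption)
= sel AND (NOT NOT NOT NOT sel OR NOT NOT vld)   (absorption)
= sel AND (NOT NOT sel OR NOT NOT vld)   (double negation)
= sel AND (sel OR NOT NOT vld)   (double negation)
= sel AND (sel OR vld)   (double negation)
= sel   (absorption)

sel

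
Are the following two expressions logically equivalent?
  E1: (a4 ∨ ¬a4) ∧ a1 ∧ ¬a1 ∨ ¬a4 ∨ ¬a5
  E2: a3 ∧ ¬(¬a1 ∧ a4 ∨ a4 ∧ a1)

E1: (a4 ∨ ¬a4) ∧ a1 ∧ ¬a1 ∨ ¬a4 ∨ ¬a5
    = a1 ∧ ¬a1 ∨ ¬a4 ∨ ¬a5
    = ¬a4 ∨ ¬a5
E2: a3 ∧ ¬(¬a1 ∧ a4 ∨ a4 ∧ a1)
    = a3 ∧ ¬a4
These differ: at a1=0, a3=0, a4=1, a5=0, E1 = 1 but E2 = 0.

No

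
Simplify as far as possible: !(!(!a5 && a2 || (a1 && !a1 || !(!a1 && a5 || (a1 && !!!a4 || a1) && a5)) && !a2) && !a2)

!a5 || a2

!(!(!a5 && a2 || (a1 && !a1 || !(!a1 && a5 || (a1 && !!!a4 || a1) && a5)) && !a2) && !a2)
= !(!(!a5 && a2 || (a1 && !a1 || !(!a1 && a5 || (a1 && !a4 || a1) && a5)) && !a2) && !a2)
= !(!(!a5 && a2 || (a1 && !a1 || !(!a1 && a5 || a1 && a5)) && !a2) && !a2)
= !a5 && a2 || (a1 && !a1 || !(!a1 && a5 || a1 && a5)) && !a2 || a2
= !a5 && a2 || (a1 && !a1 || !a5) && !a2 || a2
= !a5 && a2 || !a5 && !a2 || a2
= !a5 || a2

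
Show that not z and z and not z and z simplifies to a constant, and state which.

not z and z and not z and z
= not z and z
= False

False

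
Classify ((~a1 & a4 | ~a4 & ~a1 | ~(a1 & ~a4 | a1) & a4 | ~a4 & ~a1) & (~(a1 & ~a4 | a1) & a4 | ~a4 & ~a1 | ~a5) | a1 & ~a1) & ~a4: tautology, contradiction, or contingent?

contingent

((~a1 & a4 | ~a4 & ~a1 | ~(a1 & ~a4 | a1) & a4 | ~a4 & ~a1) & (~(a1 & ~a4 | a1) & a4 | ~a4 & ~a1 | ~a5) | a1 & ~a1) & ~a4
= ((~a1 & a4 | ~a4 & ~a1) & ~a5 | ~(a1 & ~a4 | a1) & a4 | ~a4 & ~a1 | a1 & ~a1) & ~a4   — distribution
= ((~a1 & a4 | ~a4 & ~a1) & ~a5 | ~a1 & a4 | ~a4 & ~a1 | a1 & ~a1) & ~a4   — absorption
= (~a1 & a4 | ~a4 & ~a1 | a1 & ~a1) & ~a4   — absorption
= (~a1 & a4 | ~a4 & ~a1) & ~a4   — complement / identity
= ~a1 & ~a4   — distribution
This depends on a1, a4, so it is not a constant.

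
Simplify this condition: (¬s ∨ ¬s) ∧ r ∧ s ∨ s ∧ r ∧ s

r ∧ s

(¬s ∨ ¬s) ∧ r ∧ s ∨ s ∧ r ∧ s
= ¬s ∧ r ∧ s ∨ s ∧ r ∧ s   — idempotence
= r ∧ s   — distribution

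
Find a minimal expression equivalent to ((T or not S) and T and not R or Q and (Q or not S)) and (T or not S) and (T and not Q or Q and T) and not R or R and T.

T

((T or not S) and T and not R or Q and (Q or not S)) and (T or not S) and (T and not Q or Q and T) and not R or R and T
= ((T or not S) and T and not R or Q) and (T or not S) and (T and not Q or Q and T) and not R or R and T
= ((T or not S) and T and not R or Q) and (T or not S) and T and not R or R and T
= (T or not S) and T and not R or R and T
= T and not R or R and T
= T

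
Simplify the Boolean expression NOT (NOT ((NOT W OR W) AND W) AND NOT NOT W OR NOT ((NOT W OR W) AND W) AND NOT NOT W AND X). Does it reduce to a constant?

TRUE

NOT (NOT ((NOT W OR W) AND W) AND NOT NOT W OR NOT ((NOT W OR W) AND W) AND NOT NOT W AND X)
= NOT (NOT ((NOT W OR W) AND W) AND NOT NOT W)   (absorption)
= (NOT W OR W) AND W OR NOT W   (De Morgan)
= W OR NOT W   (complement / identity)
= TRUE   (complement)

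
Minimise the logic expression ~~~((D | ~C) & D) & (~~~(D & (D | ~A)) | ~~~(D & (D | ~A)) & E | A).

~D

~~~((D | ~C) & D) & (~~~(D & (D | ~A)) | ~~~(D & (D | ~A)) & E | A)
= ~~~D & (~~~(D & (D | ~A)) | ~~~(D & (D | ~A)) & E | A)
= ~~~D & (~~~(D & (D | ~A)) | A)
= ~~~D & (~~~D | A)
= ~~~D
= ~D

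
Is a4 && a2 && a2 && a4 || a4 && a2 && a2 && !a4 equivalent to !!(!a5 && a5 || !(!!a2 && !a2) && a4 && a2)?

Yes

E1: a4 && a2 && a2 && a4 || a4 && a2 && a2 && !a4
    = a4 && a2 && a2   (distribution)
    = a4 && a2   (idempotence)
E2: !!(!a5 && a5 || !(!!a2 && !a2) && a4 && a2)
    = !!(!(!!a2 && !a2) && a4 && a2)   (complement / identity)
    = !!((!a2 || a2) && a4 && a2)   (De Morgan)
    = !!(a4 && a2)   (complement / identity)
    = a4 && a2   (double negation)
Both reduce to a4 && a2, so they are equivalent.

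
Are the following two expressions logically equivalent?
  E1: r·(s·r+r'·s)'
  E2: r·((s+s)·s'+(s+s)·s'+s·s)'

E1: r·(s·r+r'·s)'
    = r·s'   — distribution
E2: r·((s+s)·s'+(s+s)·s'+s·s)'
    = r·((s+s)·s'+s·s)'   — idempotence
    = r·(s·s'+s·s)'   — idempotence
    = r·s'   — distribution
Both reduce to r·s', so they are equivalent.

Yes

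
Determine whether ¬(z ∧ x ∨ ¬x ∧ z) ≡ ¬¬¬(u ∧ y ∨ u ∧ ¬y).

E1: ¬(z ∧ x ∨ ¬x ∧ z)
    = ¬z   [distribution]
E2: ¬¬¬(u ∧ y ∨ u ∧ ¬y)
    = ¬¬¬u   [distribution]
    = ¬u   [double negation]
These differ: at u=0, x=0, y=0, z=1, E1 = 0 but E2 = 1.

No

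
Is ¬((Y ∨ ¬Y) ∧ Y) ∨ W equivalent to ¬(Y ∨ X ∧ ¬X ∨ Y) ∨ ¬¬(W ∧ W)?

E1: ¬((Y ∨ ¬Y) ∧ Y) ∨ W
    = ¬Y ∨ W   (complement / identity)
E2: ¬(Y ∨ X ∧ ¬X ∨ Y) ∨ ¬¬(W ∧ W)
    = ¬(Y ∨ Y) ∨ ¬¬(W ∧ W)   (complement / identity)
    = ¬(Y ∨ Y) ∨ W ∧ W   (double negation)
    = ¬Y ∨ W ∧ W   (idempotence)
    = ¬Y ∨ W   (idempotence)
Both reduce to ¬Y ∨ W, so they are equivalent.

Yes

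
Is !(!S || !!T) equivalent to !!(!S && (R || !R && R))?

No

E1: !(!S || !!T)
    = S && !T   — De Morgan
E2: !!(!S && (R || !R && R))
    = !S && (R || !R && R)   — double negation
    = !S && R   — complement / identity
These differ: at R=1, S=1, T=0, E1 = 1 but E2 = 0.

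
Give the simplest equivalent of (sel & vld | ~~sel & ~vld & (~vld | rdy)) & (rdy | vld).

(sel & vld | ~~sel & ~vld & (~vld | rdy)) & (rdy | vld)
= (sel & vld | ~~sel & ~vld) & (rdy | vld)   [absorption]
= (sel & vld | sel & ~vld) & (rdy | vld)   [double negation]
= sel & (rdy | vld)   [distribution]

sel & (rdy | vld)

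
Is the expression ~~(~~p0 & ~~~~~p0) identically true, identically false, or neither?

identically false

~~(~~p0 & ~~~~~p0)
= ~~p0 & ~~~~~p0
= p0 & ~~~~~p0
= p0 & ~~~p0
= p0 & ~p0
= 0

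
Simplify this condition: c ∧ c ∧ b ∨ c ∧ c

c ∧ c ∧ b ∨ c ∧ c
= c ∧ c   (absorption)
= c   (idempotence)

c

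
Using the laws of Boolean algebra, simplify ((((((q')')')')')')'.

((((((q')')')')')')'
= ((((q')')')')'   — double negation
= ((q')')'   — double negation
= q'   — double negation

q'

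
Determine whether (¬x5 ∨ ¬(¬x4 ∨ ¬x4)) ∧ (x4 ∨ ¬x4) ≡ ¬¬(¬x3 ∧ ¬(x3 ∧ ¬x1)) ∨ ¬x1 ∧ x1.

No

E1: (¬x5 ∨ ¬(¬x4 ∨ ¬x4)) ∧ (x4 ∨ ¬x4)
    = ¬x5 ∨ ¬(¬x4 ∨ ¬x4)   — complement / identity
    = ¬x5 ∨ x4 ∧ x4   — De Morgan
    = ¬x5 ∨ x4   — idempotence
E2: ¬¬(¬x3 ∧ ¬(x3 ∧ ¬x1)) ∨ ¬x1 ∧ x1
    = ¬¬(¬x3 ∧ ¬(x3 ∧ ¬x1))   — complement / identity
    = ¬(x3 ∨ x3 ∧ ¬x1)   — De Morgan
    = ¬x3   — absorption
These differ: at x1=0, x3=1, x4=0, x5=0, E1 = 1 but E2 = 0.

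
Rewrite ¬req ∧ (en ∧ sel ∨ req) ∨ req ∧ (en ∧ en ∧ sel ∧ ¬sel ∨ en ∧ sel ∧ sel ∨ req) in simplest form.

en ∧ sel ∨ req

¬req ∧ (en ∧ sel ∨ req) ∨ req ∧ (en ∧ en ∧ sel ∧ ¬sel ∨ en ∧ sel ∧ sel ∨ req)
= ¬req ∧ (en ∧ sel ∨ req) ∨ req ∧ (en ∧ sel ∧ ¬sel ∨ en ∧ sel ∧ sel ∨ req)   — idempotence
= ¬req ∧ (en ∧ sel ∨ req) ∨ req ∧ (en ∧ sel ∨ req)   — distribution
= en ∧ sel ∨ req   — distribution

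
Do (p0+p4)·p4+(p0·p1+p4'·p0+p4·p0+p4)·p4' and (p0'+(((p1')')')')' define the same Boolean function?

E1: (p0+p4)·p4+(p0·p1+p4'·p0+p4·p0+p4)·p4'
    = (p0+p4)·p4+(p0·p1+p0+p4)·p4'
    = (p0+p4)·p4+(p0+p4)·p4'
    = p0+p4
E2: (p0'+(((p1')')')')'
    = (p0'+(p1')')'
    = p0·p1'
These differ: at p0=1, p1=1, p4=1, E1 = 1 but E2 = 0.

No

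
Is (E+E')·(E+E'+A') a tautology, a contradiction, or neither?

tautology

(E+E')·(E+E'+A')
= E+E'   (absorption)
= 1   (complement)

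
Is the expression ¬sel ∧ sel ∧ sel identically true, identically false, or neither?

identically false

¬sel ∧ sel ∧ sel
= ¬sel ∧ sel   [idempotence]
= False   [complement]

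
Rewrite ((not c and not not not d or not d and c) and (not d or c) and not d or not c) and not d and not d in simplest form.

((not c and not not not d or not d and c) and (not d or c) and not d or not c) and not d and not d
= ((not c and not d or not d and c) and (not d or c) and not d or not c) and not d and not d   [double negation]
= (not d and (not d or c) and not d or not c) and not d and not d   [distribution]
= (not d and not d or not c) and not d and not d   [absorption]
= not d and not d   [absorption]
= not d   [idempotence]

not d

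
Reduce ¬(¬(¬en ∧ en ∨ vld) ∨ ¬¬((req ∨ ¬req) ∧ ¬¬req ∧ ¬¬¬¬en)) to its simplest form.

vld ∧ (¬req ∨ ¬en)

¬(¬(¬en ∧ en ∨ vld) ∨ ¬¬((req ∨ ¬req) ∧ ¬¬req ∧ ¬¬¬¬en))
= ¬(¬(¬en ∧ en ∨ vld) ∨ ¬¬(¬¬req ∧ ¬¬¬¬en))   — complement / identity
= ¬(¬(¬en ∧ en ∨ vld) ∨ ¬¬(¬¬req ∧ ¬¬en))   — double negation
= (¬en ∧ en ∨ vld) ∧ ¬(¬¬req ∧ ¬¬en)   — De Morgan
= (¬en ∧ en ∨ vld) ∧ (¬req ∨ ¬en)   — De Morgan
= vld ∧ (¬req ∨ ¬en)   — complement / identity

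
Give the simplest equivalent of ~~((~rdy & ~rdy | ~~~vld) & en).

(~rdy | ~vld) & en

~~((~rdy & ~rdy | ~~~vld) & en)
= ~~((~rdy & ~rdy | ~vld) & en)
= (~rdy & ~rdy | ~vld) & en
= (~rdy | ~vld) & en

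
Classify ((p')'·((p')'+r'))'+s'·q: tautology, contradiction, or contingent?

((p')'·((p')'+r'))'+s'·q
= ((p')')'+s'·q   — absorption
= p'+s'·q   — double negation
This depends on p, q, s, so it is not a constant.

contingent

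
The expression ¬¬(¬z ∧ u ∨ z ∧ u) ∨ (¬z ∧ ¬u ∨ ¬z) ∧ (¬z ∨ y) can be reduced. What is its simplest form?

¬¬(¬z ∧ u ∨ z ∧ u) ∨ (¬z ∧ ¬u ∨ ¬z) ∧ (¬z ∨ y)
= ¬¬u ∨ (¬z ∧ ¬u ∨ ¬z) ∧ (¬z ∨ y)   — distribution
= ¬¬u ∨ ¬z ∧ (¬z ∨ y)   — absorption
= u ∨ ¬z ∧ (¬z ∨ y)   — double negation
= u ∨ ¬z   — absorption

u ∨ ¬z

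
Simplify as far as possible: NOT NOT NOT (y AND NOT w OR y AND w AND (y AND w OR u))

NOT NOT NOT (y AND NOT w OR y AND w AND (y AND w OR u))
= NOT NOT NOT (y AND NOT w OR y AND w)   [absorption]
= NOT NOT NOT y   [distribution]
= NOT y   [double negation]

NOT y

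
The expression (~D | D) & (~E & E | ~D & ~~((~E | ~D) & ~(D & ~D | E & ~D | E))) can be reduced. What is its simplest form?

(~D | D) & (~E & E | ~D & ~~((~E | ~D) & ~(D & ~D | E & ~D | E)))
= (~D | D) & (~E & E | ~D & ~~((~E | ~D) & ~(E & ~D | E)))
= (~D | D) & (~E & E | ~D & ~~((~E | ~D) & ~E))
= ~E & E | ~D & ~~((~E | ~D) & ~E)
= ~D & ~~((~E | ~D) & ~E)
= ~D & ~~~E
= ~D & ~E

~D & ~E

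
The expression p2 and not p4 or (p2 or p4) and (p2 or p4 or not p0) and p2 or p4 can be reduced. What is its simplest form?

p2 or p4

p2 and not p4 or (p2 or p4) and (p2 or p4 or not p0) and p2 or p4
= p2 and not p4 or (p2 or p4) and p2 or p4   [absorption]
= p2 and not p4 or p2 or p4   [absorption]
= p2 or p4   [absorption]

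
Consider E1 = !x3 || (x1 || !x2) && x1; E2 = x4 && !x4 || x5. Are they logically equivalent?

No

E1: !x3 || (x1 || !x2) && x1
    = !x3 || x1   — absorption
E2: x4 && !x4 || x5
    = x5   — complement / identity
These differ: at x1=0, x2=0, x3=0, x4=0, x5=0, E1 = 1 but E2 = 0.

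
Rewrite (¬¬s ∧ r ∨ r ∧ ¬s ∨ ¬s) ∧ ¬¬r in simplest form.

r

(¬¬s ∧ r ∨ r ∧ ¬s ∨ ¬s) ∧ ¬¬r
= (¬¬s ∧ r ∨ r ∧ ¬s ∨ ¬s) ∧ r   [double negation]
= (s ∧ r ∨ r ∧ ¬s ∨ ¬s) ∧ r   [double negation]
= (r ∨ ¬s) ∧ r   [distribution]
= r   [absorption]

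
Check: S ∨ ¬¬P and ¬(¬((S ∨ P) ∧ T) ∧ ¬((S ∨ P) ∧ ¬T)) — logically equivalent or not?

E1: S ∨ ¬¬P
    = S ∨ P   (double negation)
E2: ¬(¬((S ∨ P) ∧ T) ∧ ¬((S ∨ P) ∧ ¬T))
    = (S ∨ P) ∧ T ∨ (S ∨ P) ∧ ¬T   (De Morgan)
    = S ∨ P   (distribution)
Both reduce to S ∨ P, so they are equivalent.

Yes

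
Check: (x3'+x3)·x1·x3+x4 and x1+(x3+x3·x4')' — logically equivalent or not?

No

E1: (x3'+x3)·x1·x3+x4
    = x1·x3+x4
E2: x1+(x3+x3·x4')'
    = x1+x3'
These differ: at x1=0, x3=0, x4=0, E1 = 0 but E2 = 1.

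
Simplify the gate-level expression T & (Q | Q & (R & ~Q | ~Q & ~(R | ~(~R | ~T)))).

T & (Q | Q & (R & ~Q | ~Q & ~(R | ~(~R | ~T))))
= T & (Q | Q & (R & ~Q | ~Q & ~(R | R & T)))   (De Morgan)
= T & (Q | Q & (R & ~Q | ~Q & ~R))   (absorption)
= T & (Q | Q & ~Q)   (distribution)
= T & Q   (complement / identity)

T & Q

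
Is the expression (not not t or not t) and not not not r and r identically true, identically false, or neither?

identically false

(not not t or not t) and not not not r and r
= (t or not t) and not not not r and r   — double negation
= not not not r and r   — complement / identity
= not r and r   — double negation
= False   — complement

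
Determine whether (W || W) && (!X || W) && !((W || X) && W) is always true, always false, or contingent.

(W || W) && (!X || W) && !((W || X) && W)
= (W || W && !X) && !((W || X) && W)   (distribution)
= (W || W && !X) && !W   (absorption)
= W && !W   (absorption)
= false   (complement)

always false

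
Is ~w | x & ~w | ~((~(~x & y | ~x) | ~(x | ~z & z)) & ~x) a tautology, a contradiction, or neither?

neither

~w | x & ~w | ~((~(~x & y | ~x) | ~(x | ~z & z)) & ~x)
= ~w | x & ~w | ~((~(~x & y | ~x) | ~x) & ~x)   (complement / identity)
= ~w | x & ~w | ~((~~x | ~x) & ~x)   (absorption)
= ~w | x & ~w | ~((x | ~x) & ~x)   (double negation)
= ~w | x & ~w | ~~x   (complement / identity)
= ~w | x & ~w | x   (double negation)
= ~w | x   (absorption)
This depends on w, x, so it is not a constant.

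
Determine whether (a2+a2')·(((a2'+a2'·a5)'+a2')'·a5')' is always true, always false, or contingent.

always true

(a2+a2')·(((a2'+a2'·a5)'+a2')'·a5')'
= (a2+a2')·(((a2')'+a2')'·a5')'   [absorption]
= (a2+a2')·((a2+a2')'·a5')'   [double negation]
= (a2+a2')·(a2+a2'+a5)   [De Morgan]
= a2+a2'   [absorption]
= 1   [complement]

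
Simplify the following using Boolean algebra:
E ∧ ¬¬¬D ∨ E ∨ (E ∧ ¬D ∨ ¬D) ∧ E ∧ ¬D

E ∧ ¬¬¬D ∨ E ∨ (E ∧ ¬D ∨ ¬D) ∧ E ∧ ¬D
= E ∧ ¬¬¬D ∨ E ∨ E ∧ ¬D   — absorption
= E ∧ ¬¬¬D ∨ E   — absorption
= E ∧ ¬D ∨ E   — double negation
= E   — absorption

E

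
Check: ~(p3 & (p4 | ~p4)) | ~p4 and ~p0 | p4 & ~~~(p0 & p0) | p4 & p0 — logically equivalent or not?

No

E1: ~(p3 & (p4 | ~p4)) | ~p4
    = ~p3 | ~p4   — complement / identity
E2: ~p0 | p4 & ~~~(p0 & p0) | p4 & p0
    = ~p0 | p4 & ~~~p0 | p4 & p0   — idempotence
    = ~p0 | p4 & ~p0 | p4 & p0   — double negation
    = ~p0 | p4   — distribution
These differ: at p0=1, p3=0, p4=0, E1 = 1 but E2 = 0.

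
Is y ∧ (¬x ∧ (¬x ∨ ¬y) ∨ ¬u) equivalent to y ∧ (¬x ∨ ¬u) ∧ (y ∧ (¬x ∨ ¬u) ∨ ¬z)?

E1: y ∧ (¬x ∧ (¬x ∨ ¬y) ∨ ¬u)
    = y ∧ (¬x ∨ ¬u)   [absorption]
E2: y ∧ (¬x ∨ ¬u) ∧ (y ∧ (¬x ∨ ¬u) ∨ ¬z)
    = y ∧ (¬x ∨ ¬u)   [absorption]
Both reduce to y ∧ (¬x ∨ ¬u), so they are equivalent.

Yes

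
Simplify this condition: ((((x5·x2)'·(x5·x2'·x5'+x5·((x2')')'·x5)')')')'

x5

((((x5·x2)'·(x5·x2'·x5'+x5·((x2')')'·x5)')')')'
= ((((x5·x2)'·(x5·x2'·x5'+x5·x2'·x5)')')')'   [double negation]
= ((x5·x2)'·(x5·x2'·x5'+x5·x2'·x5)')'   [double negation]
= ((x5·x2)'·(x5·x2')')'   [distribution]
= x5·x2+x5·x2'   [De Morgan]
= x5   [distribution]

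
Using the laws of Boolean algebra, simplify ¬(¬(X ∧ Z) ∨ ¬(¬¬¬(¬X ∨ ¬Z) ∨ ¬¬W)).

X ∧ Z

¬(¬(X ∧ Z) ∨ ¬(¬¬¬(¬X ∨ ¬Z) ∨ ¬¬W))
= ¬(¬(X ∧ Z) ∨ ¬(¬¬(X ∧ Z) ∨ ¬¬W))
= ¬(¬(X ∧ Z) ∨ ¬(X ∧ Z) ∧ ¬W)
= ¬¬(X ∧ Z)
= X ∧ Z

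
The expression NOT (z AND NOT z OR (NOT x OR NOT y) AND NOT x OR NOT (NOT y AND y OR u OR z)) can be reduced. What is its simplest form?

NOT (z AND NOT z OR (NOT x OR NOT y) AND NOT x OR NOT (NOT y AND y OR u OR z))
= NOT ((NOT x OR NOT y) AND NOT x OR NOT (NOT y AND y OR u OR z))   (complement / identity)
= NOT (NOT x OR NOT (NOT y AND y OR u OR z))   (absorption)
= x AND (NOT y AND y OR u OR z)   (De Morgan)
= x AND (u OR z)   (complement / identity)

x AND (u OR z)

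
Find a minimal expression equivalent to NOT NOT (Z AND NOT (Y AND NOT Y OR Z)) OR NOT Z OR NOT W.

NOT Z OR NOT W

NOT NOT (Z AND NOT (Y AND NOT Y OR Z)) OR NOT Z OR NOT W
= NOT NOT (Z AND NOT Z) OR NOT Z OR NOT W   [complement / identity]
= Z AND NOT Z OR NOT Z OR NOT W   [double negation]
= NOT Z OR NOT W   [complement / identity]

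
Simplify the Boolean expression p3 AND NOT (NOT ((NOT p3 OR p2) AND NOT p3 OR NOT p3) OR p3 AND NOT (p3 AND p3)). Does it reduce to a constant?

FALSE

p3 AND NOT (NOT ((NOT p3 OR p2) AND NOT p3 OR NOT p3) OR p3 AND NOT (p3 AND p3))
= p3 AND NOT (NOT (NOT p3 OR NOT p3) OR p3 AND NOT (p3 AND p3))   (absorption)
= p3 AND NOT (NOT (NOT p3 OR NOT p3) OR p3 AND NOT p3)   (idempotence)
= p3 AND NOT (p3 AND p3 OR p3 AND NOT p3)   (De Morgan)
= p3 AND NOT p3   (distribution)
= FALSE   (complement)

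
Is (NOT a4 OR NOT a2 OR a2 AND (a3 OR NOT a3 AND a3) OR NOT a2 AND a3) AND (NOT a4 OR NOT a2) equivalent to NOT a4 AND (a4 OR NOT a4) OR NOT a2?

Yes

E1: (NOT a4 OR NOT a2 OR a2 AND (a3 OR NOT a3 AND a3) OR NOT a2 AND a3) AND (NOT a4 OR NOT a2)
    = (NOT a4 OR NOT a2 OR a2 AND a3 OR NOT a2 AND a3) AND (NOT a4 OR NOT a2)
    = (NOT a4 OR NOT a2 OR a3) AND (NOT a4 OR NOT a2)
    = NOT a4 OR NOT a2
E2: NOT a4 AND (a4 OR NOT a4) OR NOT a2
    = NOT a4 OR NOT a2
Both reduce to NOT a4 OR NOT a2, so they are equivalent.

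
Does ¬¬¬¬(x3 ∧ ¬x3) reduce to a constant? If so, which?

yes, False

¬¬¬¬(x3 ∧ ¬x3)
= ¬¬(x3 ∧ ¬x3)
= x3 ∧ ¬x3
= False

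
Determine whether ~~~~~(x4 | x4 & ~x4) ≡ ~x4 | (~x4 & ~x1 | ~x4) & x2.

Yes

E1: ~~~~~(x4 | x4 & ~x4)
    = ~~~~~x4   — complement / identity
    = ~~~x4   — double negation
    = ~x4   — double negation
E2: ~x4 | (~x4 & ~x1 | ~x4) & x2
    = ~x4 | ~x4 & x2   — absorption
    = ~x4   — absorption
Both reduce to ~x4, so they are equivalent.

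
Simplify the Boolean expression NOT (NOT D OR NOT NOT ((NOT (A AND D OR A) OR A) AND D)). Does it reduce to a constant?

NOT (NOT D OR NOT NOT ((NOT (A AND D OR A) OR A) AND D))
= D AND NOT ((NOT (A AND D OR A) OR A) AND D)   [De Morgan]
= D AND NOT ((NOT A OR A) AND D)   [absorption]
= D AND NOT D   [complement / identity]
= FALSE   [complement]

FALSE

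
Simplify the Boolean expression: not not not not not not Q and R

Q and R

not not not not not not Q and R
= not not not not Q and R   — double negation
= not not Q and R   — double negation
= Q and R   — double negation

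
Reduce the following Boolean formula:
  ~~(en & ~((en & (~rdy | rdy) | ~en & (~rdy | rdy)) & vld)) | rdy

~~(en & ~((en & (~rdy | rdy) | ~en & (~rdy | rdy)) & vld)) | rdy
= ~~(en & ~((~rdy | rdy) & vld)) | rdy
= ~~(en & ~vld) | rdy
= en & ~vld | rdy

en & ~vld | rdy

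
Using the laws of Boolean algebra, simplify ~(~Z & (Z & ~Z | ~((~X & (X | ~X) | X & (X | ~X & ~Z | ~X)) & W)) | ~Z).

~(~Z & (Z & ~Z | ~((~X & (X | ~X) | X & (X | ~X & ~Z | ~X)) & W)) | ~Z)
= ~(~Z & (Z & ~Z | ~((~X & (X | ~X) | X & (X | ~X)) & W)) | ~Z)   — absorption
= ~(~Z & ~((~X & (X | ~X) | X & (X | ~X)) & W) | ~Z)   — complement / identity
= ~(~Z & ~((X | ~X) & W) | ~Z)   — distribution
= ~(~Z & ~W | ~Z)   — complement / identity
= ~~Z   — absorption
= Z   — double negation

Z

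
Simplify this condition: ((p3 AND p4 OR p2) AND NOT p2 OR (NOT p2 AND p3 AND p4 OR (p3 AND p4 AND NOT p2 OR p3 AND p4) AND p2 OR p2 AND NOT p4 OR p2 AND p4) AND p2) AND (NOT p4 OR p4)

p3 AND p4 OR p2

((p3 AND p4 OR p2) AND NOT p2 OR (NOT p2 AND p3 AND p4 OR (p3 AND p4 AND NOT p2 OR p3 AND p4) AND p2 OR p2 AND NOT p4 OR p2 AND p4) AND p2) AND (NOT p4 OR p4)
= ((p3 AND p4 OR p2) AND NOT p2 OR (NOT p2 AND p3 AND p4 OR p3 AND p4 AND p2 OR p2 AND NOT p4 OR p2 AND p4) AND p2) AND (NOT p4 OR p4)   (absorption)
= ((p3 AND p4 OR p2) AND NOT p2 OR (p3 AND p4 OR p2 AND NOT p4 OR p2 AND p4) AND p2) AND (NOT p4 OR p4)   (distribution)
= ((p3 AND p4 OR p2) AND NOT p2 OR (p3 AND p4 OR p2) AND p2) AND (NOT p4 OR p4)   (distribution)
= (p3 AND p4 OR p2) AND NOT p2 OR (p3 AND p4 OR p2) AND p2   (complement / identity)
= p3 AND p4 OR p2   (distribution)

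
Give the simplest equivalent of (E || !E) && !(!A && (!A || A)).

(E || !E) && !(!A && (!A || A))
= !(!A && (!A || A))
= !!A
= A

A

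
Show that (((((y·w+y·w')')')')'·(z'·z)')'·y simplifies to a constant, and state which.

(((((y·w+y·w')')')')'·(z'·z)')'·y
= ((((y')')')'·(z'·z)')'·y   — distribution
= (((y')')'+z'·z)·y   — De Morgan
= ((y')')'·y   — complement / identity
= y'·y   — double negation
= 0   — complement

0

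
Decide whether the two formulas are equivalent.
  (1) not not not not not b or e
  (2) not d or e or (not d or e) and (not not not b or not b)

E1: not not not not not b or e
    = not not not b or e
    = not b or e
E2: not d or e or (not d or e) and (not not not b or not b)
    = not d or e or (not d or e) and (not b or not b)
    = not d or e or (not d or e) and not b
    = not d or e
These differ: at b=1, d=0, e=0, E1 = 0 but E2 = 1.

No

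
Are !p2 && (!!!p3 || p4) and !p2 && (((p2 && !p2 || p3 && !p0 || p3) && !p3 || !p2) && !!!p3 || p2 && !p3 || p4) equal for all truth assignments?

E1: !p2 && (!!!p3 || p4)
    = !p2 && (!p3 || p4)   (double negation)
E2: !p2 && (((p2 && !p2 || p3 && !p0 || p3) && !p3 || !p2) && !!!p3 || p2 && !p3 || p4)
    = !p2 && (((p3 && !p0 || p3) && !p3 || !p2) && !!!p3 || p2 && !p3 || p4)   (complement / identity)
    = !p2 && ((p3 && !p3 || !p2) && !!!p3 || p2 && !p3 || p4)   (absorption)
    = !p2 && ((p3 && !p3 || !p2) && !p3 || p2 && !p3 || p4)   (double negation)
    = !p2 && (!p2 && !p3 || p2 && !p3 || p4)   (complement / identity)
    = !p2 && (!p3 || p4)   (distribution)
Both reduce to !p2 && (!p3 || p4), so they are equivalent.

Yes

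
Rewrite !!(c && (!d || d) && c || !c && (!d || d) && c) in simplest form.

c

!!(c && (!d || d) && c || !c && (!d || d) && c)
= !!((!d || d) && c && (c || !c))
= (!d || d) && c && (c || !c)
= (!d || d) && c
= c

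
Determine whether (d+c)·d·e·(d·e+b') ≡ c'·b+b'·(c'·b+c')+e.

E1: (d+c)·d·e·(d·e+b')
    = d·e·(d·e+b')   (absorption)
    = d·e   (absorption)
E2: c'·b+b'·(c'·b+c')+e
    = c'·b+b'·c'+e   (absorption)
    = c'+e   (distribution)
These differ: at b=1, c=0, d=0, e=1, E1 = 0 but E2 = 1.

No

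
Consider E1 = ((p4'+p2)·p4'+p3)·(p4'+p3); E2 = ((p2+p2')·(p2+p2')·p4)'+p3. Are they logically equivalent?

E1: ((p4'+p2)·p4'+p3)·(p4'+p3)
    = (p4'+p3)·(p4'+p3)
    = p4'+p3
E2: ((p2+p2')·(p2+p2')·p4)'+p3
    = ((p2+p2')·p4)'+p3
    = p4'+p3
Both reduce to p4'+p3, so they are equivalent.

Yes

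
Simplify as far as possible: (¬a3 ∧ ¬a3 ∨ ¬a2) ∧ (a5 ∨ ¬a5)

¬a3 ∨ ¬a2

(¬a3 ∧ ¬a3 ∨ ¬a2) ∧ (a5 ∨ ¬a5)
= ¬a3 ∧ ¬a3 ∨ ¬a2   (complement / identity)
= ¬a3 ∨ ¬a2   (idempotence)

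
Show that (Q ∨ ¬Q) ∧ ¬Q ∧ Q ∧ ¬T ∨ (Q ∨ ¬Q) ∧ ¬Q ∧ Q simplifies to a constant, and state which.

(Q ∨ ¬Q) ∧ ¬Q ∧ Q ∧ ¬T ∨ (Q ∨ ¬Q) ∧ ¬Q ∧ Q
= (Q ∨ ¬Q) ∧ ¬Q ∧ Q   (absorption)
= ¬Q ∧ Q   (complement / identity)
= False   (complement)

False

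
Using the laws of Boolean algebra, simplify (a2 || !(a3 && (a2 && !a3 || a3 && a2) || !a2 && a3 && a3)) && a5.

(a2 || !a3) && a5

(a2 || !(a3 && (a2 && !a3 || a3 && a2) || !a2 && a3 && a3)) && a5
= (a2 || !(a3 && a2 || !a2 && a3 && a3)) && a5   (distribution)
= (a2 || !(a3 && a2 || !a2 && a3)) && a5   (idempotence)
= (a2 || !a3) && a5   (distribution)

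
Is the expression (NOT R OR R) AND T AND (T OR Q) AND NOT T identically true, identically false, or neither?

(NOT R OR R) AND T AND (T OR Q) AND NOT T
= (NOT R OR R) AND T AND NOT T   — absorption
= T AND NOT T   — complement / identity
= FALSE   — complement

identically false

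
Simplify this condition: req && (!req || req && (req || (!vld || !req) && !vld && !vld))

req

req && (!req || req && (req || (!vld || !req) && !vld && !vld))
= req && (!req || req && (req || (!vld || !req) && !vld))   (idempotence)
= req && (!req || req && (req || !vld))   (absorption)
= req && (!req || req)   (absorption)
= req   (complement / identity)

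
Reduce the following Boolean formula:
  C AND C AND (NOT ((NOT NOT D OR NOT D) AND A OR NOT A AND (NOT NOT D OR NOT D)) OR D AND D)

C AND D

C AND C AND (NOT ((NOT NOT D OR NOT D) AND A OR NOT A AND (NOT NOT D OR NOT D)) OR D AND D)
= C AND (NOT ((NOT NOT D OR NOT D) AND A OR NOT A AND (NOT NOT D OR NOT D)) OR D AND D)
= C AND (NOT (NOT NOT D OR NOT D) OR D AND D)
= C AND (NOT D AND D OR D AND D)
= C AND D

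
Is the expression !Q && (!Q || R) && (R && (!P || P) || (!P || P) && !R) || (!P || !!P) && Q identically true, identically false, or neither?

!Q && (!Q || R) && (R && (!P || P) || (!P || P) && !R) || (!P || !!P) && Q
= !Q && (!Q || R) && (R && (!P || P) || (!P || P) && !R) || (!P || P) && Q
= !Q && (R && (!P || P) || (!P || P) && !R) || (!P || P) && Q
= !Q && (!P || P) || (!P || P) && Q
= !P || P
= true

identically true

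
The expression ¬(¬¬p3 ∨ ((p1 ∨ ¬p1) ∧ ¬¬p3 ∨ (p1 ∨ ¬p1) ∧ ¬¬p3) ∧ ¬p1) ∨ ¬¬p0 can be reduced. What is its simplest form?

¬(¬¬p3 ∨ ((p1 ∨ ¬p1) ∧ ¬¬p3 ∨ (p1 ∨ ¬p1) ∧ ¬¬p3) ∧ ¬p1) ∨ ¬¬p0
= ¬(¬¬p3 ∨ (p1 ∨ ¬p1) ∧ ¬¬p3 ∧ ¬p1) ∨ ¬¬p0
= ¬(¬¬p3 ∨ ¬¬p3 ∧ ¬p1) ∨ ¬¬p0
= ¬¬¬p3 ∨ ¬¬p0
= ¬p3 ∨ ¬¬p0
= ¬p3 ∨ p0

¬p3 ∨ p0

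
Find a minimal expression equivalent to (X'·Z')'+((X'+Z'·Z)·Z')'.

(X'·Z')'+((X'+Z'·Z)·Z')'
= (X'·Z')'+(X'·Z')'   — complement / identity
= (X'·Z')'   — idempotence
= X+Z   — De Morgan

X+Z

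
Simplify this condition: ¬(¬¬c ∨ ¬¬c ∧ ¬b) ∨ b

¬(¬¬c ∨ ¬¬c ∧ ¬b) ∨ b
= ¬¬¬c ∨ b   (absorption)
= ¬c ∨ b   (double negation)

¬c ∨ b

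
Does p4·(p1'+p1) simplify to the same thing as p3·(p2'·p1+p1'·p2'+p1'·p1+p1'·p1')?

No

E1: p4·(p1'+p1)
    = p4   [complement / identity]
E2: p3·(p2'·p1+p1'·p2'+p1'·p1+p1'·p1')
    = p3·(p2'+p1'·p1+p1'·p1')   [distribution]
    = p3·(p2'+p1')   [distribution]
These differ: at p1=0, p2=0, p3=1, p4=0, E1 = 0 but E2 = 1.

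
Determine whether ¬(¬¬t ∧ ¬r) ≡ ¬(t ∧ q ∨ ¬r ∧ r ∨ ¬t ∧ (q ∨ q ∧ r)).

No

E1: ¬(¬¬t ∧ ¬r)
    = ¬t ∨ r   [De Morgan]
E2: ¬(t ∧ q ∨ ¬r ∧ r ∨ ¬t ∧ (q ∨ q ∧ r))
    = ¬(t ∧ q ∨ ¬r ∧ r ∨ ¬t ∧ q)   [absorption]
    = ¬(t ∧ q ∨ ¬t ∧ q)   [complement / identity]
    = ¬q   [distribution]
These differ: at q=1, r=0, t=0, E1 = 1 but E2 = 0.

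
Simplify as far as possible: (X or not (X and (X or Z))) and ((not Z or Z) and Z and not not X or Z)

Z

(X or not (X and (X or Z))) and ((not Z or Z) and Z and not not X or Z)
= (X or not X) and ((not Z or Z) and Z and not not X or Z)
= (X or not X) and ((not Z or Z) and Z and X or Z)
= (X or not X) and (Z and X or Z)
= Z and X or Z
= Z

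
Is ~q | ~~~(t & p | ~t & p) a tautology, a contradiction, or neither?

~q | ~~~(t & p | ~t & p)
= ~q | ~(t & p | ~t & p)   [double negation]
= ~q | ~p   [distribution]
This depends on p, q, so it is not a constant.

neither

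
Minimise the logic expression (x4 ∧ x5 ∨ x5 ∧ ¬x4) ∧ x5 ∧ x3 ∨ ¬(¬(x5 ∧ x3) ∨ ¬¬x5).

(x4 ∧ x5 ∨ x5 ∧ ¬x4) ∧ x5 ∧ x3 ∨ ¬(¬(x5 ∧ x3) ∨ ¬¬x5)
= (x4 ∧ x5 ∨ x5 ∧ ¬x4) ∧ x5 ∧ x3 ∨ x5 ∧ x3 ∧ ¬x5   [De Morgan]
= x5 ∧ x5 ∧ x3 ∨ x5 ∧ x3 ∧ ¬x5   [distribution]
= x5 ∧ x3   [distribution]

x5 ∧ x3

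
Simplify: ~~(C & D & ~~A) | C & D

C & D

~~(C & D & ~~A) | C & D
= ~~(C & D & A) | C & D   (double negation)
= C & D & A | C & D   (double negation)
= C & D   (absorption)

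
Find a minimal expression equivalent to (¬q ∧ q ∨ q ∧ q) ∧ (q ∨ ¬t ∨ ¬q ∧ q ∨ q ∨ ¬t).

q

(¬q ∧ q ∨ q ∧ q) ∧ (q ∨ ¬t ∨ ¬q ∧ q ∨ q ∨ ¬t)
= (¬q ∨ q) ∧ q ∧ (q ∨ ¬t ∨ ¬q ∧ q ∨ q ∨ ¬t)   — distribution
= (¬q ∨ q) ∧ q ∧ (q ∨ ¬t ∨ q ∨ ¬t)   — complement / identity
= q ∧ (q ∨ ¬t ∨ q ∨ ¬t)   — complement / identity
= q ∧ (q ∨ ¬t)   — idempotence
= q   — absorption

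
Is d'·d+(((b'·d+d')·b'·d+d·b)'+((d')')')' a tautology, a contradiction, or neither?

d'·d+(((b'·d+d')·b'·d+d·b)'+((d')')')'
= d'·d+(((b'·d+d')·b'·d+d·b)'+d')'   [double negation]
= d'·d+((b'·d+d·b)'+d')'   [absorption]
= d'·d+(d'+d')'   [distribution]
= d'·d+d·d   [De Morgan]
= d   [distribution]
This depends on d, so it is not a constant.

neither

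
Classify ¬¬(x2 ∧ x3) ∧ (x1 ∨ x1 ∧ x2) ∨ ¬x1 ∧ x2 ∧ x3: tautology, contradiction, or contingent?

¬¬(x2 ∧ x3) ∧ (x1 ∨ x1 ∧ x2) ∨ ¬x1 ∧ x2 ∧ x3
= ¬¬(x2 ∧ x3) ∧ x1 ∨ ¬x1 ∧ x2 ∧ x3   [absorption]
= x2 ∧ x3 ∧ x1 ∨ ¬x1 ∧ x2 ∧ x3   [double negation]
= x2 ∧ x3   [distribution]
This depends on x2, x3, so it is not a constant.

contingent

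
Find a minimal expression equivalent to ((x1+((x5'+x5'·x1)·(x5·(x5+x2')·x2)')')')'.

x1+x5

((x1+((x5'+x5'·x1)·(x5·(x5+x2')·x2)')')')'
= x1+((x5'+x5'·x1)·(x5·(x5+x2')·x2)')'   (double negation)
= x1+(x5'·(x5·(x5+x2')·x2)')'   (absorption)
= x1+x5+x5·(x5+x2')·x2   (De Morgan)
= x1+x5+x5·x2   (absorption)
= x1+x5   (absorption)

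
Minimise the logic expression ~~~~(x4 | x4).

x4

~~~~(x4 | x4)
= ~~(x4 | x4)   — double negation
= x4 | x4   — double negation
= x4   — idempotence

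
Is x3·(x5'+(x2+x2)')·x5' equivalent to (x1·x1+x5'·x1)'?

No

E1: x3·(x5'+(x2+x2)')·x5'
    = x3·(x5'+x2')·x5'   — idempotence
    = x3·x5'   — absorption
E2: (x1·x1+x5'·x1)'
    = ((x1+x5')·x1)'   — distribution
    = x1'   — absorption
These differ: at x1=0, x2=0, x3=0, x5=1, E1 = 0 but E2 = 1.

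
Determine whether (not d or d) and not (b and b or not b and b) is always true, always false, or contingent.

contingent

(not d or d) and not (b and b or not b and b)
= not (b and b or not b and b)
= not b
This depends on b, so it is not a constant.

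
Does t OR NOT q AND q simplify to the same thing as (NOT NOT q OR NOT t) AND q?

No

E1: t OR NOT q AND q
    = t   — complement / identity
E2: (NOT NOT q OR NOT t) AND q
    = (q OR NOT t) AND q   — double negation
    = q   — absorption
These differ: at q=0, t=1, E1 = 1 but E2 = 0.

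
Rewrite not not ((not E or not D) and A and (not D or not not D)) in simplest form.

not not ((not E or not D) and A and (not D or not not D))
= (not E or not D) and A and (not D or not not D)   [double negation]
= (not E or not D) and A and (not D or D)   [double negation]
= (not E or not D) and A   [complement / identity]

(not E or not D) and A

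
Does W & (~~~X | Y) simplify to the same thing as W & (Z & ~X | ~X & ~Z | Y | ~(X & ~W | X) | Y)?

E1: W & (~~~X | Y)
    = W & (~X | Y)   [double negation]
E2: W & (Z & ~X | ~X & ~Z | Y | ~(X & ~W | X) | Y)
    = W & (~X | Y | ~(X & ~W | X) | Y)   [distribution]
    = W & (~X | Y | ~X | Y)   [absorption]
    = W & (~X | Y)   [idempotence]
Both reduce to W & (~X | Y), so they are equivalent.

Yes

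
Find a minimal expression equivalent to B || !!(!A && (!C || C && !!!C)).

B || !!(!A && (!C || C && !!!C))
= B || !!(!A && (!C || C && !C))   — double negation
= B || !A && (!C || C && !C)   — double negation
= B || !A && !C   — complement / identity

B || !A && !C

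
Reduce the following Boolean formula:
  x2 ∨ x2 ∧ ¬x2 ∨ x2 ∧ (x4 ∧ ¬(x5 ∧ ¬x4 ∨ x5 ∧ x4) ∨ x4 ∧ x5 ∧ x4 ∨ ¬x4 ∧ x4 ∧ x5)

x2

x2 ∨ x2 ∧ ¬x2 ∨ x2 ∧ (x4 ∧ ¬(x5 ∧ ¬x4 ∨ x5 ∧ x4) ∨ x4 ∧ x5 ∧ x4 ∨ ¬x4 ∧ x4 ∧ x5)
= x2 ∨ x2 ∧ ¬x2 ∨ x2 ∧ (x4 ∧ ¬x5 ∨ x4 ∧ x5 ∧ x4 ∨ ¬x4 ∧ x4 ∧ x5)   [distribution]
= x2 ∨ x2 ∧ ¬x2 ∨ x2 ∧ (x4 ∧ ¬x5 ∨ x4 ∧ x5)   [distribution]
= x2 ∨ x2 ∧ (x4 ∧ ¬x5 ∨ x4 ∧ x5)   [complement / identity]
= x2 ∨ x2 ∧ x4   [distribution]
= x2   [absorption]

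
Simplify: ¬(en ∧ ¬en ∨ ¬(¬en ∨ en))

¬(en ∧ ¬en ∨ ¬(¬en ∨ en))
= ¬¬(¬en ∨ en)   [complement / identity]
= ¬en ∨ en   [double negation]
= True   [complement]

True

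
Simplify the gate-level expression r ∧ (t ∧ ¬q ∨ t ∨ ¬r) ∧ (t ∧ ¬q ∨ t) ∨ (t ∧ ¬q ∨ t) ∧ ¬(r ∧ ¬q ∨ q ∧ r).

t

r ∧ (t ∧ ¬q ∨ t ∨ ¬r) ∧ (t ∧ ¬q ∨ t) ∨ (t ∧ ¬q ∨ t) ∧ ¬(r ∧ ¬q ∨ q ∧ r)
= r ∧ (t ∧ ¬q ∨ t ∨ ¬r) ∧ (t ∧ ¬q ∨ t) ∨ (t ∧ ¬q ∨ t) ∧ ¬r   (distribution)
= r ∧ (t ∧ ¬q ∨ t) ∨ (t ∧ ¬q ∨ t) ∧ ¬r   (absorption)
= t ∧ ¬q ∨ t   (distribution)
= t   (absorption)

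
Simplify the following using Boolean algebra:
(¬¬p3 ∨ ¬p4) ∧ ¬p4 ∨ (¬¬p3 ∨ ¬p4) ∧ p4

(¬¬p3 ∨ ¬p4) ∧ ¬p4 ∨ (¬¬p3 ∨ ¬p4) ∧ p4
= ¬¬p3 ∨ ¬p4
= p3 ∨ ¬p4

p3 ∨ ¬p4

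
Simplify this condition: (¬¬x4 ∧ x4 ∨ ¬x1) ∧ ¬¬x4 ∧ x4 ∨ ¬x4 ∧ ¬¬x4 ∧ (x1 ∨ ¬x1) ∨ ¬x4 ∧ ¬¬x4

x4

(¬¬x4 ∧ x4 ∨ ¬x1) ∧ ¬¬x4 ∧ x4 ∨ ¬x4 ∧ ¬¬x4 ∧ (x1 ∨ ¬x1) ∨ ¬x4 ∧ ¬¬x4
= ¬¬x4 ∧ x4 ∨ ¬x4 ∧ ¬¬x4 ∧ (x1 ∨ ¬x1) ∨ ¬x4 ∧ ¬¬x4
= ¬¬x4 ∧ x4 ∨ ¬x4 ∧ ¬¬x4 ∨ ¬x4 ∧ ¬¬x4
= ¬¬x4 ∧ x4 ∨ ¬x4 ∧ ¬¬x4
= ¬¬x4
= x4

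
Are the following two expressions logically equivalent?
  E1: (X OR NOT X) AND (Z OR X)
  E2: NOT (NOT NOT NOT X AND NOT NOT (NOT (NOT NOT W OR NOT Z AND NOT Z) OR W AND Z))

No

E1: (X OR NOT X) AND (Z OR X)
    = Z OR X   (complement / identity)
E2: NOT (NOT NOT NOT X AND NOT NOT (NOT (NOT NOT W OR NOT Z AND NOT Z) OR W AND Z))
    = NOT (NOT NOT NOT X AND NOT NOT (NOT (NOT NOT W OR NOT Z) OR W AND Z))   (idempotence)
    = NOT (NOT NOT NOT X AND NOT NOT (NOT W AND Z OR W AND Z))   (De Morgan)
    = NOT (NOT X AND NOT NOT (NOT W AND Z OR W AND Z))   (double negation)
    = NOT (NOT X AND NOT NOT Z)   (distribution)
    = X OR NOT Z   (De Morgan)
These differ: at W=0, X=0, Z=0, E1 = 0 but E2 = 1.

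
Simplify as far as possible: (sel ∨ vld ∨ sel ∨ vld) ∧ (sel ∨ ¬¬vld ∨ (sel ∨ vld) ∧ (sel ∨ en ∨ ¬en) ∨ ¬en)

(sel ∨ vld ∨ sel ∨ vld) ∧ (sel ∨ ¬¬vld ∨ (sel ∨ vld) ∧ (sel ∨ en ∨ ¬en) ∨ ¬en)
= (sel ∨ vld ∨ sel ∨ vld) ∧ (sel ∨ vld ∨ (sel ∨ vld) ∧ (sel ∨ en ∨ ¬en) ∨ ¬en)   — double negation
= (sel ∨ vld ∨ sel ∨ vld) ∧ (sel ∨ vld ∨ sel ∨ vld ∧ (en ∨ ¬en) ∨ ¬en)   — distribution
= (sel ∨ vld ∨ sel ∨ vld) ∧ (sel ∨ vld ∨ sel ∨ vld ∨ ¬en)   — complement / identity
= sel ∨ vld ∨ sel ∨ vld   — absorption
= sel ∨ vld   — idempotence

sel ∨ vld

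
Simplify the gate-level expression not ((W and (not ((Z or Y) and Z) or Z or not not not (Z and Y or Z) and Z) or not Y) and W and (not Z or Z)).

not W

not ((W and (not ((Z or Y) and Z) or Z or not not not (Z and Y or Z) and Z) or not Y) and W and (not Z or Z))
= not ((W and (not Z or Z or not not not (Z and Y or Z) and Z) or not Y) and W and (not Z or Z))   (absorption)
= not ((W and (not Z or Z or not not not Z and Z) or not Y) and W and (not Z or Z))   (absorption)
= not ((W and (not Z or Z or not Z and Z) or not Y) and W and (not Z or Z))   (double negation)
= not ((W and (not Z or Z) or not Y) and W and (not Z or Z))   (complement / identity)
= not (W and (not Z or Z))   (absorption)
= not W   (complement / identity)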